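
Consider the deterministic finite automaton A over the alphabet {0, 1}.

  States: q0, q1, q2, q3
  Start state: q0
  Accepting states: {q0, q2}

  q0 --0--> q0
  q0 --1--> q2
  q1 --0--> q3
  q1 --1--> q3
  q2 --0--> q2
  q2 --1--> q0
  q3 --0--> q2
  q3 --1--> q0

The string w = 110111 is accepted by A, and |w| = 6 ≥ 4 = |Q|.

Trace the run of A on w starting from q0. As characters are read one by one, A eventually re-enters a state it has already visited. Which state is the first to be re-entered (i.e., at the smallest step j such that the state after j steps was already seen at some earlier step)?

q0

Run of A on w = 1 1 0 1 1 1:
  step 0: q0  (start)
  step 1: q2  (read 1: q0→q2)
  step 2: q0  (read 1: q2→q0)   ← first repeat (q0 seen earlier)
  step 3: q0  (read 0: q0→q0)
  step 4: q2  (read 1: q0→q2)
  step 5: q0  (read 1: q2→q0)
  step 6: q2  (read 1: q0→q2)

The earliest repeat is at step j = 2: A is in q0, which it already visited at step i = 0.
With |Q| = 4, pigeonhole forces a state repeat no later than step 4; the substring read between the first and second visits to that state can be pumped.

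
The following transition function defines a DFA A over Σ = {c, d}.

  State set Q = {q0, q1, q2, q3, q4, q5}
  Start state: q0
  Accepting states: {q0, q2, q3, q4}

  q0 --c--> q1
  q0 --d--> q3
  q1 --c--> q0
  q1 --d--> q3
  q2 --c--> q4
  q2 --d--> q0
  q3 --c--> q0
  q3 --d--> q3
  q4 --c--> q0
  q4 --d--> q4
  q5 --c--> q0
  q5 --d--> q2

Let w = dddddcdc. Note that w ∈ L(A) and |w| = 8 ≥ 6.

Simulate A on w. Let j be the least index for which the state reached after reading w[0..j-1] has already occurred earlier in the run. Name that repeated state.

q3

State sequence: q0 -d-> q3 -d-> q3 -d-> q3 -d-> q3 -d-> q3 -c-> q0 -d-> q3 -c-> q0
First repeat at step 2: q3 was already visited.

The earliest repeat is at step j = 2: A is in q3, which it already visited at step i = 1.
Since A has 6 states, any run of length ≥ 6 visits 6+1 states, so by pigeonhole some state repeats within the first 6 steps — that repeat gives the pumpable loop.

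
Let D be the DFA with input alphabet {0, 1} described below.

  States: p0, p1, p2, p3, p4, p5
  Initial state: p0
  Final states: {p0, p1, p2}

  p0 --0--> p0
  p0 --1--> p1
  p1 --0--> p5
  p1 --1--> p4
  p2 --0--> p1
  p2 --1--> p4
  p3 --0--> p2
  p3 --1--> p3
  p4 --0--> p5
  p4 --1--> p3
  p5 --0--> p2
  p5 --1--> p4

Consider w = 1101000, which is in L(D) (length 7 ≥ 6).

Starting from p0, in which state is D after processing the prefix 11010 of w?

Run of D on the first 5 characters of w = 1 1 0 1 0:
  step 0: p0  (start)
  step 1: p1  (read 1: p0→p1)
  step 2: p4  (read 1: p1→p4)
  step 3: p5  (read 0: p4→p5)
  step 4: p4  (read 1: p5→p4)
  step 5: p5  (read 0: p4→p5)

After reading 5 characters, D is in state p5.

p5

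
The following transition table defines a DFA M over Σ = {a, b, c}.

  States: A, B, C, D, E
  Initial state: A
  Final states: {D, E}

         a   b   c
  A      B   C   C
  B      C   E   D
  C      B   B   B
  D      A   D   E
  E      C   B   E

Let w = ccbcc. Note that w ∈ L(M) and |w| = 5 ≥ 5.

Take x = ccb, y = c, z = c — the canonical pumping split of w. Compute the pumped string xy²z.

xy^2z = ccb·c·c·c = ccbccc.
Reading y = c takes M from E back to E, so after x·y·y the machine is still in E, and z then leads to the accepting state E. Hence ccbccc ∈ L(M).

ccbccc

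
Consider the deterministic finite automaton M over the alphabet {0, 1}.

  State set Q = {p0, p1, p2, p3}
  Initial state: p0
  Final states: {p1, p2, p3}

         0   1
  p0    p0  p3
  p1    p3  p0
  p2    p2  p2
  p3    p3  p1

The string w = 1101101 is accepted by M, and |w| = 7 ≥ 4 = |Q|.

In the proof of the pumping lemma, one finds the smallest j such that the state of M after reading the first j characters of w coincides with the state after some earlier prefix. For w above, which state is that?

p3

Run of M on w = 1 1 0 1 1 0 1:
  step 0: p0  (start)
  step 1: p3  (read 1: p0→p3)
  step 2: p1  (read 1: p3→p1)
  step 3: p3  (read 0: p1→p3)   ← first repeat (p3 seen earlier)
  step 4: p1  (read 1: p3→p1)
  step 5: p0  (read 1: p1→p0)
  step 6: p0  (read 0: p0→p0)
  step 7: p3  (read 1: p0→p3)

The earliest repeat is at step j = 3: M is in p3, which it already visited at step i = 1.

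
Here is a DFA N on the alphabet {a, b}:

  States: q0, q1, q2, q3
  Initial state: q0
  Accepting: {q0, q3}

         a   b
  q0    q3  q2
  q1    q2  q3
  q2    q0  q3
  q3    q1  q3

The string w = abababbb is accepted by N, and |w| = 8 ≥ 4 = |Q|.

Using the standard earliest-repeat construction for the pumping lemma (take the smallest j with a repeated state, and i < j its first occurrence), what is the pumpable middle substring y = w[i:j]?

b

Run of N on w = a b a b a b b b:
  step 0: q0  (start)
  step 1: q3  (read a: q0→q3)
  step 2: q3  (read b: q3→q3)   ← first repeat (q3 seen earlier)
  step 3: q1  (read a: q3→q1)
  step 4: q3  (read b: q1→q3)
  step 5: q1  (read a: q3→q1)
  step 6: q3  (read b: q1→q3)
  step 7: q3  (read b: q3→q3)
  step 8: q3  (read b: q3→q3)

So i = 1, j = 2, giving x = w[0:1] = a, y = w[1:2] = b, z = w[2:8] = ababbb.
Check: |xy| = 2 ≤ 4 and |y| = 1 ≥ 1. Reading y takes N from q3 back to q3, so every xyⁱz is accepted.
The DFA has 4 states, so the proof of the pumping lemma guarantees a repeated state among the first 4+1 visited; the segment between the two visits is the pumpable y.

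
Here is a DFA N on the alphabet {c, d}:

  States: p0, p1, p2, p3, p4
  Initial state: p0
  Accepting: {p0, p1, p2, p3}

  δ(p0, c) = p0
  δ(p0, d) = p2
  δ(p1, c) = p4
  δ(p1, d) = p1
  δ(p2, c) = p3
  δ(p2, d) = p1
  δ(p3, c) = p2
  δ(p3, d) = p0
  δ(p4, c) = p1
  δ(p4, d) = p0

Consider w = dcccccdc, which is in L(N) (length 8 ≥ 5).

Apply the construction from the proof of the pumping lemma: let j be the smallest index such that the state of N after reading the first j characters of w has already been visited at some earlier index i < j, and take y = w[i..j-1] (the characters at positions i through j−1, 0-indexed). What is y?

State sequence: p0 -d-> p2 -c-> p3 -c-> p2 -c-> p3 -c-> p2 -c-> p3 -d-> p0 -c-> p0
First repeat at step 3: p2 was already visited.

So i = 1, j = 3, giving x = w[0:1] = d, y = w[1:3] = cc, z = w[3:8] = cccdc.
Check: |xy| = 3 ≤ 5 and |y| = 2 ≥ 1. Reading y takes N from p2 back to p2, so every xyⁱz is accepted.

cc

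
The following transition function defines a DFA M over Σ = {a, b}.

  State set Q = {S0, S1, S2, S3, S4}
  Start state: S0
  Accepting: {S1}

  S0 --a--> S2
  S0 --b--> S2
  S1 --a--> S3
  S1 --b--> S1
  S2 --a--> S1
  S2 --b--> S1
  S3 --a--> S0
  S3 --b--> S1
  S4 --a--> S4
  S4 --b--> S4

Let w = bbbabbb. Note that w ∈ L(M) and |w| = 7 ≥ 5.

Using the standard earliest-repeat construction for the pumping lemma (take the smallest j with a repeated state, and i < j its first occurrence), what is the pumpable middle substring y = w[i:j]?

Run of M on w = b b b a b b b:
  step 0: S0  (start)
  step 1: S2  (read b: S0→S2)
  step 2: S1  (read b: S2→S1)
  step 3: S1  (read b: S1→S1)   ← first repeat (S1 seen earlier)
  step 4: S3  (read a: S1→S3)
  step 5: S1  (read b: S3→S1)
  step 6: S1  (read b: S1→S1)
  step 7: S1  (read b: S1→S1)

So i = 2, j = 3, giving x = w[0:2] = bb, y = w[2:3] = b, z = w[3:7] = abbb.
Check: |xy| = 3 ≤ 5 and |y| = 1 ≥ 1. Reading y takes M from S1 back to S1, so every xyⁱz is accepted.

b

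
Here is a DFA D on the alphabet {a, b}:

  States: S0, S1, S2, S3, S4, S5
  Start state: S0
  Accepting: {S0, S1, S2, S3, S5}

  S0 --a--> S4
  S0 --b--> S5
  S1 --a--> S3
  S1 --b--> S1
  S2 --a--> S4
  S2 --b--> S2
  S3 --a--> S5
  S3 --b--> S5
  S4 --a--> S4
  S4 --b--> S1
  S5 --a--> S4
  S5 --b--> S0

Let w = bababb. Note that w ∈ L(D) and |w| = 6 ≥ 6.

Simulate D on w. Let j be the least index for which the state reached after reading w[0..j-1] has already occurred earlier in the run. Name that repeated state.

S5

State sequence: S0 -b-> S5 -a-> S4 -b-> S1 -a-> S3 -b-> S5 -b-> S0
First repeat at step 5: S5 was already visited.

The earliest repeat is at step j = 5: D is in S5, which it already visited at step i = 1.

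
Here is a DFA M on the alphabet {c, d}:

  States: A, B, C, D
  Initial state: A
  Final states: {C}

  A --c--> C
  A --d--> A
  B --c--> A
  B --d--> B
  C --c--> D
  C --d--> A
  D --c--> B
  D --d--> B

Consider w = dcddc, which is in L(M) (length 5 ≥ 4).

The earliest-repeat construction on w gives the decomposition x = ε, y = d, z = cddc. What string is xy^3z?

dddcddc

xy^3z = ε·d·d·d·cddc = dddcddc.
Reading y = d takes M from A back to A, so after x·y·y·y the machine is still in A, and z then leads to the accepting state C. Hence dddcddc ∈ L(M).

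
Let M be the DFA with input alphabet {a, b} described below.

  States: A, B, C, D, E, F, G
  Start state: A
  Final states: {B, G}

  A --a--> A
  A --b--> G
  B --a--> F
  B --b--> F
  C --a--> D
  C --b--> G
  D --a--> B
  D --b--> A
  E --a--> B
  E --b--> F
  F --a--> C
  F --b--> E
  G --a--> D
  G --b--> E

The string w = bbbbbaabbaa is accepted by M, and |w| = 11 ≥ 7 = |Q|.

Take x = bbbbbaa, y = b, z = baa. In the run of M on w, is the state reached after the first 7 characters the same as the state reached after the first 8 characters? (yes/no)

no

Run of M on the first 8 characters of w = b b b b b a a b:
  step 0: A  (start)
  step 1: G  (read b: A→G)
  step 2: E  (read b: G→E)
  step 3: F  (read b: E→F)
  step 4: E  (read b: F→E)
  step 5: F  (read b: E→F)
  step 6: C  (read a: F→C)
  step 7: D  (read a: C→D)
  step 8: A  (read b: D→A)

After x (step 7): D. After xy (step 8): A.
They differ (D ≠ A), so y is not a cycle from the state after x; this split is not the one the pumping-lemma construction produces, and pumping y need not keep the string in L(M).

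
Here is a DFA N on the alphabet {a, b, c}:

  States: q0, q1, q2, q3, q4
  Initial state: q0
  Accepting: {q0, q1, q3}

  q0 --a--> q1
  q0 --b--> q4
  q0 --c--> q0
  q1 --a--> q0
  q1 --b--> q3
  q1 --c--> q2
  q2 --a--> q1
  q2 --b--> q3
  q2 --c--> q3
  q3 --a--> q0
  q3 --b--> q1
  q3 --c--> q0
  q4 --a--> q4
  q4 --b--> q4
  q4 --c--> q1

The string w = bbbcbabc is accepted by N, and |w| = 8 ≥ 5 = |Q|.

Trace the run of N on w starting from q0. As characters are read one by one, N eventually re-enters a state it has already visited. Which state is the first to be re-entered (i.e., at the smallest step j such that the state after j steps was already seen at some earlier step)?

q4

State sequence: q0 -b-> q4 -b-> q4 -b-> q4 -c-> q1 -b-> q3 -a-> q0 -b-> q4 -c-> q1
First repeat at step 2: q4 was already visited.

The earliest repeat is at step j = 2: N is in q4, which it already visited at step i = 1.
Since N has 5 states, any run of length ≥ 5 visits 5+1 states, so by pigeonhole some state repeats within the first 5 steps — that repeat gives the pumpable loop.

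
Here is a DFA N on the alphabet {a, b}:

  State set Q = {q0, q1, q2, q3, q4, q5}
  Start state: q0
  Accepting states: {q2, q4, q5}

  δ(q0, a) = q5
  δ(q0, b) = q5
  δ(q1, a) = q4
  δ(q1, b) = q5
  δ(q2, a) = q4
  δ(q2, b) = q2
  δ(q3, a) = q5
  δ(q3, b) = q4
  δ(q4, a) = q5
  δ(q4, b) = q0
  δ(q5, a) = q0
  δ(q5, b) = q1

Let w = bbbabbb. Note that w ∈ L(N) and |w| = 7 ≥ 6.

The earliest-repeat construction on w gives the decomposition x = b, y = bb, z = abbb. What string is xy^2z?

xy^2z = b·bb·bb·abbb = bbbbbabbb.
Reading y = bb takes N from q5 back to q5, so after x·y·y the machine is still in q5, and z then leads to the accepting state q5. Hence bbbbbabbb ∈ L(N).

bbbbbabbb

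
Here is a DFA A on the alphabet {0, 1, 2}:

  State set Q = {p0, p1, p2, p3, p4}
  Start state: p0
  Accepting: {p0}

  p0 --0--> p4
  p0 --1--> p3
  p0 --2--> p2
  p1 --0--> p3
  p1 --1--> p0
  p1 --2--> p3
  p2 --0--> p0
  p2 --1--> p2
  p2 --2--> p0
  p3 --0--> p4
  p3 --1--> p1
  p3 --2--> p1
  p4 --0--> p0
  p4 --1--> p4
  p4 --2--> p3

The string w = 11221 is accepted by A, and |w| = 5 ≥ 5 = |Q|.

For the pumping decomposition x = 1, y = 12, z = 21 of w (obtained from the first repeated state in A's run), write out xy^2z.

xy^2z = 1·12·12·21 = 1121221.
Reading y = 12 takes A from p3 back to p3, so after x·y·y the machine is still in p3, and z then leads to the accepting state p0. Hence 1121221 ∈ L(A).

1121221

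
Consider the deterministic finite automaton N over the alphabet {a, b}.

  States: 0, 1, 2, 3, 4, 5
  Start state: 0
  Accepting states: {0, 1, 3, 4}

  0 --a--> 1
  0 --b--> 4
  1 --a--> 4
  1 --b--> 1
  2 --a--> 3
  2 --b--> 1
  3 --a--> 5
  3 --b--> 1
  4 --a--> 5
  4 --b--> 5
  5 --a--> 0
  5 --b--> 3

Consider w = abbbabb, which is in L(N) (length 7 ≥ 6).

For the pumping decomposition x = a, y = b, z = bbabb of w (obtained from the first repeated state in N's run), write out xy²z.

abbbbabb

xy^2z = a·b·b·bbabb = abbbbabb.
Reading y = b takes N from 1 back to 1, so after x·y·y the machine is still in 1, and z then leads to the accepting state 3. Hence abbbbabb ∈ L(N).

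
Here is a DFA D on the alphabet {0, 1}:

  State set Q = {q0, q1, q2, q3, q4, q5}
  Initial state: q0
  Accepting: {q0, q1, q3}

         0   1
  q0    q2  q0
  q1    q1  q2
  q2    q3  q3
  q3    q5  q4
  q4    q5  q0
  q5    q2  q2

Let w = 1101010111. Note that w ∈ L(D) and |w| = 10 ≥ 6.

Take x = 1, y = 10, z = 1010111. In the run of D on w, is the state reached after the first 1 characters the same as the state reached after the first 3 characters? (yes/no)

Run of D on the first 3 characters of w = 1 1 0:
  step 0: q0  (start)
  step 1: q0  (read 1: q0→q0)
  step 2: q0  (read 1: q0→q0)
  step 3: q2  (read 0: q0→q2)

After x (step 1): q0. After xy (step 3): q2.
They differ (q0 ≠ q2), so y is not a cycle from the state after x; this split is not the one the pumping-lemma construction produces, and pumping y need not keep the string in L(D).

no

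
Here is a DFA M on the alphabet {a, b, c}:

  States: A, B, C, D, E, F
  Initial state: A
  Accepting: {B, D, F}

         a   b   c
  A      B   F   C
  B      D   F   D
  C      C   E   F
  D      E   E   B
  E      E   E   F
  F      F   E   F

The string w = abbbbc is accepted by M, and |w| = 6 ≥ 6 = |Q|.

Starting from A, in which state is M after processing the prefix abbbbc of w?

Run of M on the first 6 characters of w = a b b b b c:
  step 0: A  (start)
  step 1: B  (read a: A→B)
  step 2: F  (read b: B→F)
  step 3: E  (read b: F→E)
  step 4: E  (read b: E→E)
  step 5: E  (read b: E→E)
  step 6: F  (read c: E→F)

After reading 6 characters, M is in state F.
(This kind of state-tracing is the core of the pumping-lemma construction: with 6 states, pigeonhole forces a repeat within the first 6 steps.)

F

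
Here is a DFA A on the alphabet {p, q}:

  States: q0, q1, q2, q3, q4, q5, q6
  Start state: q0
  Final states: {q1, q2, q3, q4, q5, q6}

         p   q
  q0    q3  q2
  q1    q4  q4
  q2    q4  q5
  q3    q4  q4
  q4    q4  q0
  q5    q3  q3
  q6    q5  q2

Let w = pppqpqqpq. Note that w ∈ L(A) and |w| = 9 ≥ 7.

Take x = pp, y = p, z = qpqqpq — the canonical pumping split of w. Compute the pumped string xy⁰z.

xy⁰z = xz = pp·qpqqpq = ppqpqqpq.
Reading y = p takes A from q4 back to q4, so after x the machine is still in q4, and z then leads to the accepting state q4. Hence ppqpqqpq ∈ L(A).

ppqpqqpq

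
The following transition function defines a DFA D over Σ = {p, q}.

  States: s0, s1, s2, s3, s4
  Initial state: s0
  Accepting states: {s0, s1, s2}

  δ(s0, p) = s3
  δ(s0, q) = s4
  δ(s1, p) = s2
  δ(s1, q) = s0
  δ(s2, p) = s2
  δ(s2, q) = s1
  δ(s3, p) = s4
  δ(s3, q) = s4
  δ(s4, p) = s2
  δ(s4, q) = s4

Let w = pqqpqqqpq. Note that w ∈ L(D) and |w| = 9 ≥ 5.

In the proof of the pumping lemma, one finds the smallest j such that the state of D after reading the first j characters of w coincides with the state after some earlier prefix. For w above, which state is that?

s4

State sequence: s0 -p-> s3 -q-> s4 -q-> s4 -p-> s2 -q-> s1 -q-> s0 -q-> s4 -p-> s2 -q-> s1
First repeat at step 3: s4 was already visited.

The earliest repeat is at step j = 3: D is in s4, which it already visited at step i = 2.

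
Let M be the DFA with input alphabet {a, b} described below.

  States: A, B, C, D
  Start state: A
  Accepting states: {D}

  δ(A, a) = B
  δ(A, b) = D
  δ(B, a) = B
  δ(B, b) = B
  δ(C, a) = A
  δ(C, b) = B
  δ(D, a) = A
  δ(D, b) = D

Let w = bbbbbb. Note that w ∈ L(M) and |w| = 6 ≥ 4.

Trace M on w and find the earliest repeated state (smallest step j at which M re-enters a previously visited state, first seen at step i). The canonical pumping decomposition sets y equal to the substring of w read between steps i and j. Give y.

b

State sequence: A -b-> D -b-> D -b-> D -b-> D -b-> D -b-> D
First repeat at step 2: D was already visited.

So i = 1, j = 2, giving x = w[0:1] = b, y = w[1:2] = b, z = w[2:6] = bbbb.
Check: |xy| = 2 ≤ 4 and |y| = 1 ≥ 1. Reading y takes M from D back to D, so every xyⁱz is accepted.
With |Q| = 4, pigeonhole forces a state repeat no later than step 4; the substring read between the first and second visits to that state can be pumped.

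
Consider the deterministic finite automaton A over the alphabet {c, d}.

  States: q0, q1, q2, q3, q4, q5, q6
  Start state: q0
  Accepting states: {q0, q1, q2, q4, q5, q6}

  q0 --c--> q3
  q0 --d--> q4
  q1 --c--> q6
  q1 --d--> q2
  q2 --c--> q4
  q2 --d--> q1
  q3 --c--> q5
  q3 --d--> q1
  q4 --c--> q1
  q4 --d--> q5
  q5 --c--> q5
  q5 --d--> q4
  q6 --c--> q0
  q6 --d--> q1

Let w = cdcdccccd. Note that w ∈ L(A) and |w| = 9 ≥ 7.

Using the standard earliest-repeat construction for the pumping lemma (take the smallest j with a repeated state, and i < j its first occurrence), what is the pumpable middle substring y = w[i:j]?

Run of A on w = c d c d c c c c d:
  step 0: q0  (start)
  step 1: q3  (read c: q0→q3)
  step 2: q1  (read d: q3→q1)
  step 3: q6  (read c: q1→q6)
  step 4: q1  (read d: q6→q1)   ← first repeat (q1 seen earlier)
  step 5: q6  (read c: q1→q6)
  step 6: q0  (read c: q6→q0)
  step 7: q3  (read c: q0→q3)
  step 8: q5  (read c: q3→q5)
  step 9: q4  (read d: q5→q4)

So i = 2, j = 4, giving x = w[0:2] = cd, y = w[2:4] = cd, z = w[4:9] = ccccd.
Check: |xy| = 4 ≤ 7 and |y| = 2 ≥ 1. Reading y takes A from q1 back to q1, so every xyⁱz is accepted.
Pumping length from the standard proof: p = 7 (the number of states). The repeated state found above gives |xy| = j ≤ 7 and |y| = j − i ≥ 1.

cd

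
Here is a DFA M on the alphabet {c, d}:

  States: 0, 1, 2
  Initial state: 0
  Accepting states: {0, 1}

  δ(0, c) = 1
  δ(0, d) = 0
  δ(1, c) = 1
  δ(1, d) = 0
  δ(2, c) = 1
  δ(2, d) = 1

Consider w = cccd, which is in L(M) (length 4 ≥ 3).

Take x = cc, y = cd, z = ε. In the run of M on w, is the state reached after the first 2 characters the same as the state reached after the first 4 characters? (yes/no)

State sequence: 0 -c-> 1 -c-> 1 -c-> 1 -d-> 0

After x (step 2): 1. After xy (step 4): 0.
They differ (1 ≠ 0), so y is not a cycle from the state after x; this split is not the one the pumping-lemma construction produces, and pumping y need not keep the string in L(M).

no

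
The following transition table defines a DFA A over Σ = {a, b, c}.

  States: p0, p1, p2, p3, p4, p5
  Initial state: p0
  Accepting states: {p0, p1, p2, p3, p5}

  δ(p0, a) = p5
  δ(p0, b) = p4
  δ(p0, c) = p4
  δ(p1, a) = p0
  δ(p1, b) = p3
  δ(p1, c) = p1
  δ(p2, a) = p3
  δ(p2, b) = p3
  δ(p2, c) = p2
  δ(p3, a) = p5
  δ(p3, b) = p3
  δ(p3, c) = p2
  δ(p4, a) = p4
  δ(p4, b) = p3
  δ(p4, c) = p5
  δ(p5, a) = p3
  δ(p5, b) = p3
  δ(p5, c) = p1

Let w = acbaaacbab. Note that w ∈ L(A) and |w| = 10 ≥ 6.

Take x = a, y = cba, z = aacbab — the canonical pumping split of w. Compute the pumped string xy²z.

acbacbaaacbab

xy^2z = a·cba·cba·aacbab = acbacbaaacbab.
Reading y = cba takes A from p5 back to p5, so after x·y·y the machine is still in p5, and z then leads to the accepting state p3. Hence acbacbaaacbab ∈ L(A).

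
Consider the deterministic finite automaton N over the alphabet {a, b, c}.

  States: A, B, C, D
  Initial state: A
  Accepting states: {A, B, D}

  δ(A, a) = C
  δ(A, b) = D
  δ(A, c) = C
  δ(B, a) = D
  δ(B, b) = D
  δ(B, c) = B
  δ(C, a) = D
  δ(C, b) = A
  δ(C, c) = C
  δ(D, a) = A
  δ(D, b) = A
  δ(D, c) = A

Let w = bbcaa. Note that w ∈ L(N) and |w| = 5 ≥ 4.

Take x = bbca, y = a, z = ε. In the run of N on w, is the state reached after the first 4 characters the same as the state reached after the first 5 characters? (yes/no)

State sequence: A -b-> D -b-> A -c-> C -a-> D -a-> A

After x (step 4): D. After xy (step 5): A.
They differ (D ≠ A), so y is not a cycle from the state after x; this split is not the one the pumping-lemma construction produces, and pumping y need not keep the string in L(N).

no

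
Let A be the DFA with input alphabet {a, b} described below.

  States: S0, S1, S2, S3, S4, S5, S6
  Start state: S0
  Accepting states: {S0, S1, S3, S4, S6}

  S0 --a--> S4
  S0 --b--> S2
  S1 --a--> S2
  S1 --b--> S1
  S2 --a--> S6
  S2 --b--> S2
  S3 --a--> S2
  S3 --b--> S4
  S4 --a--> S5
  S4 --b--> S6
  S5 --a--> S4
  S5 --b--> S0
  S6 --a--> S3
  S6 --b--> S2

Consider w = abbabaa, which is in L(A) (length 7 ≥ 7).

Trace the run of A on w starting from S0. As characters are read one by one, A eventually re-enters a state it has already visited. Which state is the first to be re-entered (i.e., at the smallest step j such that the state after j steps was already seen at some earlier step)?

State sequence: S0 -a-> S4 -b-> S6 -b-> S2 -a-> S6 -b-> S2 -a-> S6 -a-> S3
First repeat at step 4: S6 was already visited.

The earliest repeat is at step j = 4: A is in S6, which it already visited at step i = 2.
With |Q| = 7, pigeonhole forces a state repeat no later than step 7; the substring read between the first and second visits to that state can be pumped.

S6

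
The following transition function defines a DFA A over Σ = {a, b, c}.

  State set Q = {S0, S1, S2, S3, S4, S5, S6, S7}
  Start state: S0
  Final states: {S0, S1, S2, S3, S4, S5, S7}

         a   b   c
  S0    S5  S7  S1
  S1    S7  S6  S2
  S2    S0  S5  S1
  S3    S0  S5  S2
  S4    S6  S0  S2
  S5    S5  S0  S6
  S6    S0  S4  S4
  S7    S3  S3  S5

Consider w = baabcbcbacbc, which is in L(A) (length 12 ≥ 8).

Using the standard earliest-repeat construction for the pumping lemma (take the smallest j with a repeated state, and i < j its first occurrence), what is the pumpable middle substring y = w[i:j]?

baa

Run of A on w = b a a b c b c b a c b c:
  step 0: S0  (start)
  step 1: S7  (read b: S0→S7)
  step 2: S3  (read a: S7→S3)
  step 3: S0  (read a: S3→S0)   ← first repeat (S0 seen earlier)
  step 4: S7  (read b: S0→S7)
  step 5: S5  (read c: S7→S5)
  step 6: S0  (read b: S5→S0)
  step 7: S1  (read c: S0→S1)
  step 8: S6  (read b: S1→S6)
  step 9: S0  (read a: S6→S0)
  step 10: S1  (read c: S0→S1)
  step 11: S6  (read b: S1→S6)
  step 12: S4  (read c: S6→S4)

So i = 0, j = 3, giving x = w[0:0] = ε, y = w[0:3] = baa, z = w[3:12] = bcbcbacbc.
Check: |xy| = 3 ≤ 8 and |y| = 3 ≥ 1. Reading y takes A from S0 back to S0, so every xyⁱz is accepted.
Since A has 8 states, any run of length ≥ 8 visits 8+1 states, so by pigeonhole some state repeats within the first 8 steps — that repeat gives the pumpable loop.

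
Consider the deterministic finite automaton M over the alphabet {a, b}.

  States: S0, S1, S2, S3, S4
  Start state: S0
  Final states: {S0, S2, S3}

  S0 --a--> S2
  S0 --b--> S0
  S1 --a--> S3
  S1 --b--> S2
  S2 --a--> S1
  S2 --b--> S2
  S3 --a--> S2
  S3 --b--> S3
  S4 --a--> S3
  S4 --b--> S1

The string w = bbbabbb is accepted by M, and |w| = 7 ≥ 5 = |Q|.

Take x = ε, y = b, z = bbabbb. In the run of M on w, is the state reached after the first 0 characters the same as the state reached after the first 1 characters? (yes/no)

yes

Run of M on the first 1 characters of w = b:
  step 0: S0  (start)
  step 1: S0  (read b: S0→S0)

After x (step 0): S0. After xy (step 1): S0.
They match, so y = b drives M around a cycle from S0 back to itself; pumping y any number of times keeps M in S0 before reading z, and xyⁱz ∈ L(M) for every i ≥ 0.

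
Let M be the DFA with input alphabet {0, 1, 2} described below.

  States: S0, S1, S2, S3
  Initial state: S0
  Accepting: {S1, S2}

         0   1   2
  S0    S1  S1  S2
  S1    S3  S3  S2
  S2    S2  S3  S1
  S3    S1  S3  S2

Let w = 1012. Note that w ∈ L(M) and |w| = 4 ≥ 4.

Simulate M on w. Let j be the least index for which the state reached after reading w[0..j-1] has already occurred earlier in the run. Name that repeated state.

S3

Run of M on w = 1 0 1 2:
  step 0: S0  (start)
  step 1: S1  (read 1: S0→S1)
  step 2: S3  (read 0: S1→S3)
  step 3: S3  (read 1: S3→S3)   ← first repeat (S3 seen earlier)
  step 4: S2  (read 2: S3→S2)

The earliest repeat is at step j = 3: M is in S3, which it already visited at step i = 2.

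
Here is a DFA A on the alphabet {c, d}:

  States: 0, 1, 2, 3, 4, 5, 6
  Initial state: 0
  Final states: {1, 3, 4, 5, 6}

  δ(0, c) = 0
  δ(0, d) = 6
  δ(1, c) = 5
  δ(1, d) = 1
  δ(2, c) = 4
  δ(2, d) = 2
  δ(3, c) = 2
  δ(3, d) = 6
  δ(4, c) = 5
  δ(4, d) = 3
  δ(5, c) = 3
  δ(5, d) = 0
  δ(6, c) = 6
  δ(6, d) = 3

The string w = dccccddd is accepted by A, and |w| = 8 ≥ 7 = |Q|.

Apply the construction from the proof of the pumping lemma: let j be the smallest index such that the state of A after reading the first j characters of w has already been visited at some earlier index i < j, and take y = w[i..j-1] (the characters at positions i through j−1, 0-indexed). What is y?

c

State sequence: 0 -d-> 6 -c-> 6 -c-> 6 -c-> 6 -c-> 6 -d-> 3 -d-> 6 -d-> 3
First repeat at step 2: 6 was already visited.

So i = 1, j = 2, giving x = w[0:1] = d, y = w[1:2] = c, z = w[2:8] = cccddd.
Check: |xy| = 2 ≤ 7 and |y| = 1 ≥ 1. Reading y takes A from 6 back to 6, so every xyⁱz is accepted.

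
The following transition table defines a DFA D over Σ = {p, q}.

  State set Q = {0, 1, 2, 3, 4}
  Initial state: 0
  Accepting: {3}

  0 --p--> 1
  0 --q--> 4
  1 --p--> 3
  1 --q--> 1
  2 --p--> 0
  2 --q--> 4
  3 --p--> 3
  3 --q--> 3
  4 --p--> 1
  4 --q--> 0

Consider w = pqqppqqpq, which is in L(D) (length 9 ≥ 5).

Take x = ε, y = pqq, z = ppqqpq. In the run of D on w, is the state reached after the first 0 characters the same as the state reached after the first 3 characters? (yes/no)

no

Run of D on the first 3 characters of w = p q q:
  step 0: 0  (start)
  step 1: 1  (read p: 0→1)
  step 2: 1  (read q: 1→1)
  step 3: 1  (read q: 1→1)

After x (step 0): 0. After xy (step 3): 1.
They differ (0 ≠ 1), so y is not a cycle from the state after x; this split is not the one the pumping-lemma construction produces, and pumping y need not keep the string in L(D).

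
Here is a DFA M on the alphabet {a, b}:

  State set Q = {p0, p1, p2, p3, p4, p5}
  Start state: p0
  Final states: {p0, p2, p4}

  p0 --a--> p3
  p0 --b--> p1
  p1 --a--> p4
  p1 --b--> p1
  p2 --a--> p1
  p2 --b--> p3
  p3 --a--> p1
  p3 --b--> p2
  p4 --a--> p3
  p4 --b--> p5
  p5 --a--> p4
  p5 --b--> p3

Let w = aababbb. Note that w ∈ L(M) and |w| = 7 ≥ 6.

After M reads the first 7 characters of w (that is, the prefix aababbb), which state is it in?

Run of M on the first 7 characters of w = a a b a b b b:
  step 0: p0  (start)
  step 1: p3  (read a: p0→p3)
  step 2: p1  (read a: p3→p1)
  step 3: p1  (read b: p1→p1)
  step 4: p4  (read a: p1→p4)
  step 5: p5  (read b: p4→p5)
  step 6: p3  (read b: p5→p3)
  step 7: p2  (read b: p3→p2)

After reading 7 characters, M is in state p2.

p2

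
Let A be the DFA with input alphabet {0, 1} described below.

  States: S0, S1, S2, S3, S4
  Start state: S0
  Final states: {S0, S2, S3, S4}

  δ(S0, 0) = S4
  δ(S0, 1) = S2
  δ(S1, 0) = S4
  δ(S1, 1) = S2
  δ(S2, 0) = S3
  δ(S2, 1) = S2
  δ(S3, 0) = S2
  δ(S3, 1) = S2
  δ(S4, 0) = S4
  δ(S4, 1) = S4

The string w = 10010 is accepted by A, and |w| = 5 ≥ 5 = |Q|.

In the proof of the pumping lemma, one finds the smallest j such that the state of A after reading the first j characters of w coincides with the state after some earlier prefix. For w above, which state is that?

S2

Run of A on w = 1 0 0 1 0:
  step 0: S0  (start)
  step 1: S2  (read 1: S0→S2)
  step 2: S3  (read 0: S2→S3)
  step 3: S2  (read 0: S3→S2)   ← first repeat (S2 seen earlier)
  step 4: S2  (read 1: S2→S2)
  step 5: S3  (read 0: S2→S3)

The earliest repeat is at step j = 3: A is in S2, which it already visited at step i = 1.
Since A has 5 states, any run of length ≥ 5 visits 5+1 states, so by pigeonhole some state repeats within the first 5 steps — that repeat gives the pumpable loop.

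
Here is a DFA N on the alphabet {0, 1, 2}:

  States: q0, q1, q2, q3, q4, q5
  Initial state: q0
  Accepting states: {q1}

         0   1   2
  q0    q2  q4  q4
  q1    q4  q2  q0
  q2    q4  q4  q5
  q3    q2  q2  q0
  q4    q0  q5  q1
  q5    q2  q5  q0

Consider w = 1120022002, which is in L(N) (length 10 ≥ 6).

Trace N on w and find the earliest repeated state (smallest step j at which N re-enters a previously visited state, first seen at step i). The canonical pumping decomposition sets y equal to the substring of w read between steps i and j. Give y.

Run of N on w = 1 1 2 0 0 2 2 0 0 2:
  step 0: q0  (start)
  step 1: q4  (read 1: q0→q4)
  step 2: q5  (read 1: q4→q5)
  step 3: q0  (read 2: q5→q0)   ← first repeat (q0 seen earlier)
  step 4: q2  (read 0: q0→q2)
  step 5: q4  (read 0: q2→q4)
  step 6: q1  (read 2: q4→q1)
  step 7: q0  (read 2: q1→q0)
  step 8: q2  (read 0: q0→q2)
  step 9: q4  (read 0: q2→q4)
  step 10: q1  (read 2: q4→q1)

So i = 0, j = 3, giving x = w[0:0] = ε, y = w[0:3] = 112, z = w[3:10] = 0022002.
Check: |xy| = 3 ≤ 6 and |y| = 3 ≥ 1. Reading y takes N from q0 back to q0, so every xyⁱz is accepted.
The DFA has 6 states, so the proof of the pumping lemma guarantees a repeated state among the first 6+1 visited; the segment between the two visits is the pumpable y.

112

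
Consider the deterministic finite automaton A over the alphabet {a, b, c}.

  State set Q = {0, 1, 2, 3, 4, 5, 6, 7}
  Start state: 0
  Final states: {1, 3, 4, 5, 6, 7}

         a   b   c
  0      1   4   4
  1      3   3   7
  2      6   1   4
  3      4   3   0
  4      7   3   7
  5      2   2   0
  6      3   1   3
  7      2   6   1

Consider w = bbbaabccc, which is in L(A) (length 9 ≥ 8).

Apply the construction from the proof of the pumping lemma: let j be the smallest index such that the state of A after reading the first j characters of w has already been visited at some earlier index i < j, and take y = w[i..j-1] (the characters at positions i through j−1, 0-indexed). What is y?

b

Run of A on w = b b b a a b c c c:
  step 0: 0  (start)
  step 1: 4  (read b: 0→4)
  step 2: 3  (read b: 4→3)
  step 3: 3  (read b: 3→3)   ← first repeat (3 seen earlier)
  step 4: 4  (read a: 3→4)
  step 5: 7  (read a: 4→7)
  step 6: 6  (read b: 7→6)
  step 7: 3  (read c: 6→3)
  step 8: 0  (read c: 3→0)
  step 9: 4  (read c: 0→4)

So i = 2, j = 3, giving x = w[0:2] = bb, y = w[2:3] = b, z = w[3:9] = aabccc.
Check: |xy| = 3 ≤ 8 and |y| = 1 ≥ 1. Reading y takes A from 3 back to 3, so every xyⁱz is accepted.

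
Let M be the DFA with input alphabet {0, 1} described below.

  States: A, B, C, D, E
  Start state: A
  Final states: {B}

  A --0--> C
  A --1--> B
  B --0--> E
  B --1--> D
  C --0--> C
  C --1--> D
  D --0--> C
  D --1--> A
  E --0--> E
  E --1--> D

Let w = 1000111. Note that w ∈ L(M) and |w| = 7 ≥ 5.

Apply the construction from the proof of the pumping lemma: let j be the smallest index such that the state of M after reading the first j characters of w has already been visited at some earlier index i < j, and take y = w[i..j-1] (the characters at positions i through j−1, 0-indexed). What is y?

0

State sequence: A -1-> B -0-> E -0-> E -0-> E -1-> D -1-> A -1-> B
First repeat at step 3: E was already visited.

So i = 2, j = 3, giving x = w[0:2] = 10, y = w[2:3] = 0, z = w[3:7] = 0111.
Check: |xy| = 3 ≤ 5 and |y| = 1 ≥ 1. Reading y takes M from E back to E, so every xyⁱz is accepted.
The DFA has 5 states, so the proof of the pumping lemma guarantees a repeated state among the first 5+1 visited; the segment between the two visits is the pumpable y.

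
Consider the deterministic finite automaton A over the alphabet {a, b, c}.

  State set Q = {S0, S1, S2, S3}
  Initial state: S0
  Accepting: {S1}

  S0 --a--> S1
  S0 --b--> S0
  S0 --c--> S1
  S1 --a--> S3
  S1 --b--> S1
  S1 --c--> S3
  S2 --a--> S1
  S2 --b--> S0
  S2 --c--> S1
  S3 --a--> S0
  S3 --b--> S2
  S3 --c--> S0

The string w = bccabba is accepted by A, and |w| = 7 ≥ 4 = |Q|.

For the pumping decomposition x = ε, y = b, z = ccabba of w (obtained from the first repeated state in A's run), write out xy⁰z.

ccabba

xy⁰z = xz = ε·ccabba = ccabba.
Reading y = b takes A from S0 back to S0, so after x the machine is still in S0, and z then leads to the accepting state S1. Hence ccabba ∈ L(A).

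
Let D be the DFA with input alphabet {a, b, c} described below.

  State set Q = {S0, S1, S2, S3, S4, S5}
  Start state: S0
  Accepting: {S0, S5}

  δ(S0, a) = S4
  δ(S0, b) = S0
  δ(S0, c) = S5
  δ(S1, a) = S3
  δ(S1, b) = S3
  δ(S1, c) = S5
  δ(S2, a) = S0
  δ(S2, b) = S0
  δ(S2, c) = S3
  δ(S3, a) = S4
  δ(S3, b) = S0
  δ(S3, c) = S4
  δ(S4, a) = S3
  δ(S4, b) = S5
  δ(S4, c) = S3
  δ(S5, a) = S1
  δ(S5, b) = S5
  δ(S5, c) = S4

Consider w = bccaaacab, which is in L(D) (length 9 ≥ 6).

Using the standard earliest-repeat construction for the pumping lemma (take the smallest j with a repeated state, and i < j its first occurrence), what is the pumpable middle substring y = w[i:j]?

State sequence: S0 -b-> S0 -c-> S5 -c-> S4 -a-> S3 -a-> S4 -a-> S3 -c-> S4 -a-> S3 -b-> S0
First repeat at step 1: S0 was already visited.

So i = 0, j = 1, giving x = w[0:0] = ε, y = w[0:1] = b, z = w[1:9] = ccaaacab.
Check: |xy| = 1 ≤ 6 and |y| = 1 ≥ 1. Reading y takes D from S0 back to S0, so every xyⁱz is accepted.

b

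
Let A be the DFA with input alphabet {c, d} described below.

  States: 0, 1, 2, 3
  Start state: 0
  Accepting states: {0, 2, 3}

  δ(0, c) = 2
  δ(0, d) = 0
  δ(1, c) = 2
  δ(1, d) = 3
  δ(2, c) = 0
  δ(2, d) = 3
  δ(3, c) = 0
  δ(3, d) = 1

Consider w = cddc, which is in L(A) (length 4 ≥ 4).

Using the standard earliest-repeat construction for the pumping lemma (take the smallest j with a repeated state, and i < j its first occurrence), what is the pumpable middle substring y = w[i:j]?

ddc

Run of A on w = c d d c:
  step 0: 0  (start)
  step 1: 2  (read c: 0→2)
  step 2: 3  (read d: 2→3)
  step 3: 1  (read d: 3→1)
  step 4: 2  (read c: 1→2)   ← first repeat (2 seen earlier)

So i = 1, j = 4, giving x = w[0:1] = c, y = w[1:4] = ddc, z = w[4:4] = ε.
Check: |xy| = 4 ≤ 4 and |y| = 3 ≥ 1. Reading y takes A from 2 back to 2, so every xyⁱz is accepted.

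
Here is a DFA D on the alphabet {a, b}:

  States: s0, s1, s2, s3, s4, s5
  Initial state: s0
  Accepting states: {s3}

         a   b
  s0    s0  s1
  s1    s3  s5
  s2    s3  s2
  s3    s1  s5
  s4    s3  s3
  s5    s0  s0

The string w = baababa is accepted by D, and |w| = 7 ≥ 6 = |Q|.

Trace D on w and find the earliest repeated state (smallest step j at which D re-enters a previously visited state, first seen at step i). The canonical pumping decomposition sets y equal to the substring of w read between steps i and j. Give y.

aa

State sequence: s0 -b-> s1 -a-> s3 -a-> s1 -b-> s5 -a-> s0 -b-> s1 -a-> s3
First repeat at step 3: s1 was already visited.

So i = 1, j = 3, giving x = w[0:1] = b, y = w[1:3] = aa, z = w[3:7] = baba.
Check: |xy| = 3 ≤ 6 and |y| = 2 ≥ 1. Reading y takes D from s1 back to s1, so every xyⁱz is accepted.
With |Q| = 6, pigeonhole forces a state repeat no later than step 6; the substring read between the first and second visits to that state can be pumped.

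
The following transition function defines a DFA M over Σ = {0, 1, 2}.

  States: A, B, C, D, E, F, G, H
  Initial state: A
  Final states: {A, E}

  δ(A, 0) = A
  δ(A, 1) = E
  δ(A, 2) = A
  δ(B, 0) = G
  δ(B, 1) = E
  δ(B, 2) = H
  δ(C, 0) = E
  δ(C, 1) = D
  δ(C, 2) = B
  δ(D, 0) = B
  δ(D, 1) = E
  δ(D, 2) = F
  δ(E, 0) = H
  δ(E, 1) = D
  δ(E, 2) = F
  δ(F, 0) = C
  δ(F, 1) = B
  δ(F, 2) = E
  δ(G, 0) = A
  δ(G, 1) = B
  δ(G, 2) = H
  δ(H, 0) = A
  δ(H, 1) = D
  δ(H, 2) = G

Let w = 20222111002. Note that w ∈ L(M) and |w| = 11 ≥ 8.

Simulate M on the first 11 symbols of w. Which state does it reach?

Run of M on the first 11 characters of w = 2 0 2 2 2 1 1 1 0 0 2:
  step 0: A  (start)
  step 1: A  (read 2: A→A)
  step 2: A  (read 0: A→A)
  step 3: A  (read 2: A→A)
  step 4: A  (read 2: A→A)
  step 5: A  (read 2: A→A)
  step 6: E  (read 1: A→E)
  step 7: D  (read 1: E→D)
  step 8: E  (read 1: D→E)
  step 9: H  (read 0: E→H)
  step 10: A  (read 0: H→A)
  step 11: A  (read 2: A→A)

After reading 11 characters, M is in state A.
(This kind of state-tracing is the core of the pumping-lemma construction: with 8 states, pigeonhole forces a repeat within the first 8 steps.)

A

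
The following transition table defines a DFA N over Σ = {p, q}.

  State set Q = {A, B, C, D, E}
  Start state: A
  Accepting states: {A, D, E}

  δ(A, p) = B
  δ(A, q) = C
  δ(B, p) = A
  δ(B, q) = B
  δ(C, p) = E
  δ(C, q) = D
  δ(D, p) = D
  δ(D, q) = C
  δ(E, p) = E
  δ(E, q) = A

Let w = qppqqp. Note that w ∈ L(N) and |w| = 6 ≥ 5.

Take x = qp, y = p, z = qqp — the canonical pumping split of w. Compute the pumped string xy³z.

xy^3z = qp·p·p·p·qqp = qppppqqp.
Reading y = p takes N from E back to E, so after x·y·y·y the machine is still in E, and z then leads to the accepting state E. Hence qppppqqp ∈ L(N).

qppppqqp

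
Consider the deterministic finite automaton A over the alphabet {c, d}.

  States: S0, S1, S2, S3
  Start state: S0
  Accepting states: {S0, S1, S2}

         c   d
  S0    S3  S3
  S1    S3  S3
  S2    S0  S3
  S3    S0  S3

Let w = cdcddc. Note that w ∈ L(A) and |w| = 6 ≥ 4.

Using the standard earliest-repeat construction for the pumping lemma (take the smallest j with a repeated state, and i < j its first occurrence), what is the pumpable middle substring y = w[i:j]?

State sequence: S0 -c-> S3 -d-> S3 -c-> S0 -d-> S3 -d-> S3 -c-> S0
First repeat at step 2: S3 was already visited.

So i = 1, j = 2, giving x = w[0:1] = c, y = w[1:2] = d, z = w[2:6] = cddc.
Check: |xy| = 2 ≤ 4 and |y| = 1 ≥ 1. Reading y takes A from S3 back to S3, so every xyⁱz is accepted.
The DFA has 4 states, so the proof of the pumping lemma guarantees a repeated state among the first 4+1 visited; the segment between the two visits is the pumpable y.

d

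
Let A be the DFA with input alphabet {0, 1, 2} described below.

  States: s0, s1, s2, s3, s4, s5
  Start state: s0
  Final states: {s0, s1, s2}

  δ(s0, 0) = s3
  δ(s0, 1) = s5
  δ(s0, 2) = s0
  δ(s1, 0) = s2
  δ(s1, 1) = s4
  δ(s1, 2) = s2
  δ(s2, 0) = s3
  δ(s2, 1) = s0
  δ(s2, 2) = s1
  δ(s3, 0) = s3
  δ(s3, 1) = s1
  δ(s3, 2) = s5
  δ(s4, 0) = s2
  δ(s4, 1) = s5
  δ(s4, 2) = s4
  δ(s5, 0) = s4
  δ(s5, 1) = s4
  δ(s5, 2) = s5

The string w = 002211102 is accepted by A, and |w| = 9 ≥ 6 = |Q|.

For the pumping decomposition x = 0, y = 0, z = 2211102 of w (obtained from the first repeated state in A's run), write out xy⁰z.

02211102

xy⁰z = xz = 0·2211102 = 02211102.
Reading y = 0 takes A from s3 back to s3, so after x the machine is still in s3, and z then leads to the accepting state s1. Hence 02211102 ∈ L(A).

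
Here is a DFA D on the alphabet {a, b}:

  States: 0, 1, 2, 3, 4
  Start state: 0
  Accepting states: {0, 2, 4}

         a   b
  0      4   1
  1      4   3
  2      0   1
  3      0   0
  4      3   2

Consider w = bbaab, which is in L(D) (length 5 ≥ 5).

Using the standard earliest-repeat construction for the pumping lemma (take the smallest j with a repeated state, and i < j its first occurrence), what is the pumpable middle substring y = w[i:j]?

bba

State sequence: 0 -b-> 1 -b-> 3 -a-> 0 -a-> 4 -b-> 2
First repeat at step 3: 0 was already visited.

So i = 0, j = 3, giving x = w[0:0] = ε, y = w[0:3] = bba, z = w[3:5] = ab.
Check: |xy| = 3 ≤ 5 and |y| = 3 ≥ 1. Reading y takes D from 0 back to 0, so every xyⁱz is accepted.
With |Q| = 5, pigeonhole forces a state repeat no later than step 5; the substring read between the first and second visits to that state can be pumped.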